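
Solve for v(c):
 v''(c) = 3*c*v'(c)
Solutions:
 v(c) = C1 + C2*erfi(sqrt(6)*c/2)


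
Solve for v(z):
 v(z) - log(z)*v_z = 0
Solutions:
 v(z) = C1*exp(li(z))


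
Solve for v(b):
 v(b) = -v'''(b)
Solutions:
 v(b) = C3*exp(-b) + (C1*sin(sqrt(3)*b/2) + C2*cos(sqrt(3)*b/2))*exp(b/2)


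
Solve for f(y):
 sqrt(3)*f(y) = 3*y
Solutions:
 f(y) = sqrt(3)*y


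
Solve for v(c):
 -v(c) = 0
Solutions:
 v(c) = 0


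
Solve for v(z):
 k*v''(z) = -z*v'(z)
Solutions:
 v(z) = C1 + C2*sqrt(k)*erf(sqrt(2)*z*sqrt(1/k)/2)


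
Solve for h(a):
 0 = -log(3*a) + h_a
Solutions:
 h(a) = C1 + a*log(a) - a + a*log(3)


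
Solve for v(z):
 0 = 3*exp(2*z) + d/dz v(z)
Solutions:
 v(z) = C1 - 3*exp(2*z)/2


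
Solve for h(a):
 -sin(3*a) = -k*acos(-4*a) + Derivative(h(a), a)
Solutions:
 h(a) = C1 + k*(a*acos(-4*a) + sqrt(1 - 16*a^2)/4) + cos(3*a)/3


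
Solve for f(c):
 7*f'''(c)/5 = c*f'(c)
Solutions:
 f(c) = C1 + Integral(C2*airyai(5^(1/3)*7^(2/3)*c/7) + C3*airybi(5^(1/3)*7^(2/3)*c/7), c)


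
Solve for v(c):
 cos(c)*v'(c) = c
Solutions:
 v(c) = C1 + Integral(c/cos(c), c)


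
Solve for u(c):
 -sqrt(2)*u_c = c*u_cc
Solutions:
 u(c) = C1 + C2*c^(1 - sqrt(2))


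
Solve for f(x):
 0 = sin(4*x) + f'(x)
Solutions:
 f(x) = C1 + cos(4*x)/4


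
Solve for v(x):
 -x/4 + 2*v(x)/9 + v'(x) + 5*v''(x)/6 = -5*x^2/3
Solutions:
 v(x) = C1*exp(x*(-9 + sqrt(21))/15) + C2*exp(-x*(sqrt(21) + 9)/15) - 15*x^2/2 + 549*x/8 - 4041/16


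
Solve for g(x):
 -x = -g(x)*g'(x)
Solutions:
 g(x) = -sqrt(C1 + x^2)
 g(x) = sqrt(C1 + x^2)


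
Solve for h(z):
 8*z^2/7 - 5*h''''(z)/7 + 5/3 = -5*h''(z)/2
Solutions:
 h(z) = C1 + C2*z + C3*exp(-sqrt(14)*z/2) + C4*exp(sqrt(14)*z/2) - 4*z^4/105 - 341*z^2/735


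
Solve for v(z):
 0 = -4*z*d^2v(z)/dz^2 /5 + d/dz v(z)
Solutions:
 v(z) = C1 + C2*z^(9/4)


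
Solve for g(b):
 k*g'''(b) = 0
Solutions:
 g(b) = C1 + C2*b + C3*b^2


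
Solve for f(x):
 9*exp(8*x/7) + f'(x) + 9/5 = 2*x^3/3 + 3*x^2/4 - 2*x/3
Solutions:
 f(x) = C1 + x^4/6 + x^3/4 - x^2/3 - 9*x/5 - 63*exp(8*x/7)/8


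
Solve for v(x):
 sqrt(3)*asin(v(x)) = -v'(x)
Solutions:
 Integral(1/asin(_y), (_y, v(x))) = C1 - sqrt(3)*x


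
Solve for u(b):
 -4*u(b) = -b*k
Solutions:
 u(b) = b*k/4


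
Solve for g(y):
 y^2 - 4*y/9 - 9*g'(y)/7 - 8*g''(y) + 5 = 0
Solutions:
 g(y) = C1 + C2*exp(-9*y/56) + 7*y^3/27 - 406*y^2/81 + 48307*y/729


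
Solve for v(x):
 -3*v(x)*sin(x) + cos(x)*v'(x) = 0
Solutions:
 v(x) = C1/cos(x)^3


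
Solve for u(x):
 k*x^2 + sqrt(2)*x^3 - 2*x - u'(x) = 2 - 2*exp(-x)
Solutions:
 u(x) = C1 + k*x^3/3 + sqrt(2)*x^4/4 - x^2 - 2*x - 2*exp(-x)


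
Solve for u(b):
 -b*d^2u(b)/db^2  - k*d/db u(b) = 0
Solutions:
 u(b) = C1 + b^(1 - re(k))*(C2*sin(log(b)*Abs(im(k))) + C3*cos(log(b)*im(k)))


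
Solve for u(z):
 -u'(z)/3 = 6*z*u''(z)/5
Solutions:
 u(z) = C1 + C2*z^(13/18)


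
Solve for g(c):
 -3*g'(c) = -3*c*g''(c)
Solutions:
 g(c) = C1 + C2*c^2


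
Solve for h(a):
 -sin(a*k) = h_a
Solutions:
 h(a) = C1 + cos(a*k)/k


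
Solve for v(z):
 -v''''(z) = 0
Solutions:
 v(z) = C1 + C2*z + C3*z^2 + C4*z^3


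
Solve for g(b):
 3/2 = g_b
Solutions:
 g(b) = C1 + 3*b/2


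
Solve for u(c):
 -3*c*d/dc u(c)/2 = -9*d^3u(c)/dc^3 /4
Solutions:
 u(c) = C1 + Integral(C2*airyai(2^(1/3)*3^(2/3)*c/3) + C3*airybi(2^(1/3)*3^(2/3)*c/3), c)


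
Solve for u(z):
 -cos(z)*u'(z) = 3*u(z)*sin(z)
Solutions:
 u(z) = C1*cos(z)^3


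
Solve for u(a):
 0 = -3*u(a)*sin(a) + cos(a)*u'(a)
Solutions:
 u(a) = C1/cos(a)^3


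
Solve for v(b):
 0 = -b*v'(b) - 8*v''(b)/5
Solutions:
 v(b) = C1 + C2*erf(sqrt(5)*b/4)


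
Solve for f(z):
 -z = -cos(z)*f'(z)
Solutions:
 f(z) = C1 + Integral(z/cos(z), z)


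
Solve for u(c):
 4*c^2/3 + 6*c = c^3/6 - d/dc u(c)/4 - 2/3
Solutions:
 u(c) = C1 + c^4/6 - 16*c^3/9 - 12*c^2 - 8*c/3


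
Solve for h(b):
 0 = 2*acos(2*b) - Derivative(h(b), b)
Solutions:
 h(b) = C1 + 2*b*acos(2*b) - sqrt(1 - 4*b^2)


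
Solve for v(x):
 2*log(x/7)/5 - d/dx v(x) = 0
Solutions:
 v(x) = C1 + 2*x*log(x)/5 - 2*x*log(7)/5 - 2*x/5


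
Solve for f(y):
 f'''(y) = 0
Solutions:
 f(y) = C1 + C2*y + C3*y^2


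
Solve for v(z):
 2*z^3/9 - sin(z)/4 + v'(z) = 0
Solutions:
 v(z) = C1 - z^4/18 - cos(z)/4


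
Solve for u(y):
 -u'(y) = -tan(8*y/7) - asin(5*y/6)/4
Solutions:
 u(y) = C1 + y*asin(5*y/6)/4 + sqrt(36 - 25*y^2)/20 - 7*log(cos(8*y/7))/8


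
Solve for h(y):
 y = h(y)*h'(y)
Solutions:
 h(y) = -sqrt(C1 + y^2)
 h(y) = sqrt(C1 + y^2)


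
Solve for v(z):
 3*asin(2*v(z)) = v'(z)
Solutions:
 Integral(1/asin(2*_y), (_y, v(z))) = C1 + 3*z


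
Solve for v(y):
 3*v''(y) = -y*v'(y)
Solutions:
 v(y) = C1 + C2*erf(sqrt(6)*y/6)


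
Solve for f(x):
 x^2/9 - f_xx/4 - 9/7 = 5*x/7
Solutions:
 f(x) = C1 + C2*x + x^4/27 - 10*x^3/21 - 18*x^2/7


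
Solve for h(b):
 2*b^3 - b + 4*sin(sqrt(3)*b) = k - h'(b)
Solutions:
 h(b) = C1 - b^4/2 + b^2/2 + b*k + 4*sqrt(3)*cos(sqrt(3)*b)/3


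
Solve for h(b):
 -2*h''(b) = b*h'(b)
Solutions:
 h(b) = C1 + C2*erf(b/2)


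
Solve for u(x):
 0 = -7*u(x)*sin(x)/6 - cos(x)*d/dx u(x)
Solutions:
 u(x) = C1*cos(x)^(7/6)


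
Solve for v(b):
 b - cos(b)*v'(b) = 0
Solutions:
 v(b) = C1 + Integral(b/cos(b), b)


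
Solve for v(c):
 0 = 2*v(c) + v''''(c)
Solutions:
 v(c) = (C1*sin(2^(3/4)*c/2) + C2*cos(2^(3/4)*c/2))*exp(-2^(3/4)*c/2) + (C3*sin(2^(3/4)*c/2) + C4*cos(2^(3/4)*c/2))*exp(2^(3/4)*c/2)


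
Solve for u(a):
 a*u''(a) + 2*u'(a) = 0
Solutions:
 u(a) = C1 + C2/a


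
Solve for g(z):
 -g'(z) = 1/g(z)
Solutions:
 g(z) = -sqrt(C1 - 2*z)
 g(z) = sqrt(C1 - 2*z)


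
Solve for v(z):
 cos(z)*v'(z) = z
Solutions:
 v(z) = C1 + Integral(z/cos(z), z)


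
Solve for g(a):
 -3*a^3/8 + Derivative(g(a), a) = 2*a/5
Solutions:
 g(a) = C1 + 3*a^4/32 + a^2/5


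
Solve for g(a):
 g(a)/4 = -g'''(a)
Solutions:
 g(a) = C3*exp(-2^(1/3)*a/2) + (C1*sin(2^(1/3)*sqrt(3)*a/4) + C2*cos(2^(1/3)*sqrt(3)*a/4))*exp(2^(1/3)*a/4)


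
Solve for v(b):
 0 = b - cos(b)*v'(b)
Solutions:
 v(b) = C1 + Integral(b/cos(b), b)


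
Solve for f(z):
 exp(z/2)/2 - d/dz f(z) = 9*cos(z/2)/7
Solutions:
 f(z) = C1 + exp(z/2) - 18*sin(z/2)/7


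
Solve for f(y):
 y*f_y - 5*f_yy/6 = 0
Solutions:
 f(y) = C1 + C2*erfi(sqrt(15)*y/5)


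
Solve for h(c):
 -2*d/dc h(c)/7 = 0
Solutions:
 h(c) = C1


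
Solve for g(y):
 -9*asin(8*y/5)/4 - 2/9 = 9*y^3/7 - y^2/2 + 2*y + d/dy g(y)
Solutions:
 g(y) = C1 - 9*y^4/28 + y^3/6 - y^2 - 9*y*asin(8*y/5)/4 - 2*y/9 - 9*sqrt(25 - 64*y^2)/32


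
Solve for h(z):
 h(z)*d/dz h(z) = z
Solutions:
 h(z) = -sqrt(C1 + z^2)
 h(z) = sqrt(C1 + z^2)


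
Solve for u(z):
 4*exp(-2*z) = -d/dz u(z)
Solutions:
 u(z) = C1 + 2*exp(-2*z)


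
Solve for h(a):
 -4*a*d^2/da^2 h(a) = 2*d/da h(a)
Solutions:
 h(a) = C1 + C2*sqrt(a)


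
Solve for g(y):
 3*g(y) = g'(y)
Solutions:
 g(y) = C1*exp(3*y)


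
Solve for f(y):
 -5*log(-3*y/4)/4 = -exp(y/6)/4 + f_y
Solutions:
 f(y) = C1 - 5*y*log(-y)/4 + 5*y*(-log(3) + 1 + 2*log(2))/4 + 3*exp(y/6)/2


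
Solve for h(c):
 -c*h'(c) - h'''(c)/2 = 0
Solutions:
 h(c) = C1 + Integral(C2*airyai(-2^(1/3)*c) + C3*airybi(-2^(1/3)*c), c)


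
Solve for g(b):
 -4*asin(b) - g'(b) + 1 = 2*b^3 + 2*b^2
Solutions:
 g(b) = C1 - b^4/2 - 2*b^3/3 - 4*b*asin(b) + b - 4*sqrt(1 - b^2)


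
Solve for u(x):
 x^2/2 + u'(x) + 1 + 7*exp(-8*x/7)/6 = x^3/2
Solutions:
 u(x) = C1 + x^4/8 - x^3/6 - x + 49*exp(-8*x/7)/48


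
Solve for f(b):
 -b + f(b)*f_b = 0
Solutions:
 f(b) = -sqrt(C1 + b^2)
 f(b) = sqrt(C1 + b^2)


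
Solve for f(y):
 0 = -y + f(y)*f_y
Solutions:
 f(y) = -sqrt(C1 + y^2)
 f(y) = sqrt(C1 + y^2)


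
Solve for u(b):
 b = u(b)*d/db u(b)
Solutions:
 u(b) = -sqrt(C1 + b^2)
 u(b) = sqrt(C1 + b^2)


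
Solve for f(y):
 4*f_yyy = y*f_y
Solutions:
 f(y) = C1 + Integral(C2*airyai(2^(1/3)*y/2) + C3*airybi(2^(1/3)*y/2), y)


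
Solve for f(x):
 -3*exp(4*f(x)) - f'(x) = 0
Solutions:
 f(x) = log(-I*(1/(C1 + 12*x))^(1/4))
 f(x) = log(I*(1/(C1 + 12*x))^(1/4))
 f(x) = log(-(1/(C1 + 12*x))^(1/4))
 f(x) = log(1/(C1 + 12*x))/4


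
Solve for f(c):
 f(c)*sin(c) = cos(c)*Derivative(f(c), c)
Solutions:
 f(c) = C1/cos(c)


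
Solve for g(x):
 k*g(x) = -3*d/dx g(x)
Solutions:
 g(x) = C1*exp(-k*x/3)


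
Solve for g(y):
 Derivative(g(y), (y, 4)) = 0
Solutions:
 g(y) = C1 + C2*y + C3*y^2 + C4*y^3


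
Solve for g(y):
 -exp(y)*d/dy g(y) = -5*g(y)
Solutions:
 g(y) = C1*exp(-5*exp(-y))


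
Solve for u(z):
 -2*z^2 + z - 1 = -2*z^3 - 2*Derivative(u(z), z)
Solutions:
 u(z) = C1 - z^4/4 + z^3/3 - z^2/4 + z/2


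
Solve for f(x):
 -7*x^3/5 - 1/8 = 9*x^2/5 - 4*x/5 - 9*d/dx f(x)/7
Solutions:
 f(x) = C1 + 49*x^4/180 + 7*x^3/15 - 14*x^2/45 + 7*x/72


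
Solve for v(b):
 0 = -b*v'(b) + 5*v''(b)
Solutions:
 v(b) = C1 + C2*erfi(sqrt(10)*b/10)


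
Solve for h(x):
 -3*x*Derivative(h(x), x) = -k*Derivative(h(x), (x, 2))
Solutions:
 h(x) = C1 + C2*erf(sqrt(6)*x*sqrt(-1/k)/2)/sqrt(-1/k)


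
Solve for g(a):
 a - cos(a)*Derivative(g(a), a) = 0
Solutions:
 g(a) = C1 + Integral(a/cos(a), a)


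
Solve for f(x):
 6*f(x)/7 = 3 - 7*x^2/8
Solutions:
 f(x) = 7/2 - 49*x^2/48


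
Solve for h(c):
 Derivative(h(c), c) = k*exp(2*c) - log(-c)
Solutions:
 h(c) = C1 - c*log(-c) + c + k*exp(2*c)/2


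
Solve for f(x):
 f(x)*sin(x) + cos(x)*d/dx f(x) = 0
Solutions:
 f(x) = C1*cos(x)


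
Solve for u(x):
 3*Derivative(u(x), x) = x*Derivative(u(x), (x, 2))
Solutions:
 u(x) = C1 + C2*x^4


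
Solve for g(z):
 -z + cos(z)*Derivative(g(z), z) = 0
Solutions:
 g(z) = C1 + Integral(z/cos(z), z)


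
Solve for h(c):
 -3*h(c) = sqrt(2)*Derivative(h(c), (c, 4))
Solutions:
 h(c) = (C1*sin(2^(3/8)*3^(1/4)*c/2) + C2*cos(2^(3/8)*3^(1/4)*c/2))*exp(-2^(3/8)*3^(1/4)*c/2) + (C3*sin(2^(3/8)*3^(1/4)*c/2) + C4*cos(2^(3/8)*3^(1/4)*c/2))*exp(2^(3/8)*3^(1/4)*c/2)


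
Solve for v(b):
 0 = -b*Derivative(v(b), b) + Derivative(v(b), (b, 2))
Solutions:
 v(b) = C1 + C2*erfi(sqrt(2)*b/2)


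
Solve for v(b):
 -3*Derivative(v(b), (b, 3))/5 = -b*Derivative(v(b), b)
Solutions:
 v(b) = C1 + Integral(C2*airyai(3^(2/3)*5^(1/3)*b/3) + C3*airybi(3^(2/3)*5^(1/3)*b/3), b)


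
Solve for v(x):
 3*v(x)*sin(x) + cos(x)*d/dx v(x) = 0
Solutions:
 v(x) = C1*cos(x)^3


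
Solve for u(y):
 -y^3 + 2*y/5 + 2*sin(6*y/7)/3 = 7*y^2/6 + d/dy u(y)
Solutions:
 u(y) = C1 - y^4/4 - 7*y^3/18 + y^2/5 - 7*cos(6*y/7)/9


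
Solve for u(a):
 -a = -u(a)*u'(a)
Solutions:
 u(a) = -sqrt(C1 + a^2)
 u(a) = sqrt(C1 + a^2)


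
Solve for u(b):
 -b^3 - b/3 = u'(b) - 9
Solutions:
 u(b) = C1 - b^4/4 - b^2/6 + 9*b


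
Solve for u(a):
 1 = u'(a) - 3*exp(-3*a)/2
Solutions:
 u(a) = C1 + a - exp(-3*a)/2


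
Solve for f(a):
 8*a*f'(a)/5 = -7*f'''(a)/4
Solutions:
 f(a) = C1 + Integral(C2*airyai(-2*70^(2/3)*a/35) + C3*airybi(-2*70^(2/3)*a/35), a)


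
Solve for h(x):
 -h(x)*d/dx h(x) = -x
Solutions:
 h(x) = -sqrt(C1 + x^2)
 h(x) = sqrt(C1 + x^2)


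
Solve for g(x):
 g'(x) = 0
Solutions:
 g(x) = C1


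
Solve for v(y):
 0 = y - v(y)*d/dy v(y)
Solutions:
 v(y) = -sqrt(C1 + y^2)
 v(y) = sqrt(C1 + y^2)


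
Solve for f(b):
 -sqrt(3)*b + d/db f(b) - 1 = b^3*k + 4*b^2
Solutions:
 f(b) = C1 + b^4*k/4 + 4*b^3/3 + sqrt(3)*b^2/2 + b


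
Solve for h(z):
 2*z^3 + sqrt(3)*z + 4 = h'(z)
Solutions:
 h(z) = C1 + z^4/2 + sqrt(3)*z^2/2 + 4*z


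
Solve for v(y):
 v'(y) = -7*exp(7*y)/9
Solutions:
 v(y) = C1 - exp(7*y)/9


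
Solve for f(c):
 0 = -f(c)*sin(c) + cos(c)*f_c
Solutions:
 f(c) = C1/cos(c)


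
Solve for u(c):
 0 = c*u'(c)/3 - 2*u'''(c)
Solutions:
 u(c) = C1 + Integral(C2*airyai(6^(2/3)*c/6) + C3*airybi(6^(2/3)*c/6), c)


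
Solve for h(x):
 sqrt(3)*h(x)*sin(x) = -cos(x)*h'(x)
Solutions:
 h(x) = C1*cos(x)^(sqrt(3))


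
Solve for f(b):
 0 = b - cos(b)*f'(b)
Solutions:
 f(b) = C1 + Integral(b/cos(b), b)


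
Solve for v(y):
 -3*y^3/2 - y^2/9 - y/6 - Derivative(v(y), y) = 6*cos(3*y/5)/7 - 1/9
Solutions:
 v(y) = C1 - 3*y^4/8 - y^3/27 - y^2/12 + y/9 - 10*sin(3*y/5)/7


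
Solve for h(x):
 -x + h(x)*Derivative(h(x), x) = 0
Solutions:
 h(x) = -sqrt(C1 + x^2)
 h(x) = sqrt(C1 + x^2)


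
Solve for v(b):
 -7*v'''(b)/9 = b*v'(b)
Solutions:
 v(b) = C1 + Integral(C2*airyai(-21^(2/3)*b/7) + C3*airybi(-21^(2/3)*b/7), b)


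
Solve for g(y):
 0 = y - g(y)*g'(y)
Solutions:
 g(y) = -sqrt(C1 + y^2)
 g(y) = sqrt(C1 + y^2)


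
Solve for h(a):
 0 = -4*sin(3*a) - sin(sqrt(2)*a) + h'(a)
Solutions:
 h(a) = C1 - 4*cos(3*a)/3 - sqrt(2)*cos(sqrt(2)*a)/2


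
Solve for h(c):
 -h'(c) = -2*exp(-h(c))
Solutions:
 h(c) = log(C1 + 2*c)


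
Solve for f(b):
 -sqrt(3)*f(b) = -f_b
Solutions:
 f(b) = C1*exp(sqrt(3)*b)


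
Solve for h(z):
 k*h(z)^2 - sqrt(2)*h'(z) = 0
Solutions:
 h(z) = -2/(C1 + sqrt(2)*k*z)


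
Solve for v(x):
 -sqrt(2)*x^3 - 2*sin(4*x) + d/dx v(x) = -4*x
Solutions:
 v(x) = C1 + sqrt(2)*x^4/4 - 2*x^2 - cos(4*x)/2


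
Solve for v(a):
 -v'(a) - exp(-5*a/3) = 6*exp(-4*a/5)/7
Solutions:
 v(a) = C1 + 3*exp(-5*a/3)/5 + 15*exp(-4*a/5)/14


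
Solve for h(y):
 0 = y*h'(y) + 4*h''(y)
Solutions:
 h(y) = C1 + C2*erf(sqrt(2)*y/4)


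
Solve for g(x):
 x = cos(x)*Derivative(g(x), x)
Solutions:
 g(x) = C1 + Integral(x/cos(x), x)


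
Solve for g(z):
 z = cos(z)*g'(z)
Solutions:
 g(z) = C1 + Integral(z/cos(z), z)


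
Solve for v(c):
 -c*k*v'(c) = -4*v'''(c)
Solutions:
 v(c) = C1 + Integral(C2*airyai(2^(1/3)*c*k^(1/3)/2) + C3*airybi(2^(1/3)*c*k^(1/3)/2), c)


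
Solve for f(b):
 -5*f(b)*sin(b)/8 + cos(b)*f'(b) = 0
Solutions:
 f(b) = C1/cos(b)^(5/8)


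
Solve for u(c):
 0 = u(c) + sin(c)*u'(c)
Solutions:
 u(c) = C1*sqrt(cos(c) + 1)/sqrt(cos(c) - 1)


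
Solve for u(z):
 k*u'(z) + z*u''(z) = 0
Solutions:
 u(z) = C1 + z^(1 - re(k))*(C2*sin(log(z)*Abs(im(k))) + C3*cos(log(z)*im(k)))


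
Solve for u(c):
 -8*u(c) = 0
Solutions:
 u(c) = 0


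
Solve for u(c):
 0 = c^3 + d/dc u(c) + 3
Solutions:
 u(c) = C1 - c^4/4 - 3*c


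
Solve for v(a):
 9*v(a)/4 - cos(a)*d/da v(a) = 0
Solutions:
 v(a) = C1*(sin(a) + 1)^(9/8)/(sin(a) - 1)^(9/8)


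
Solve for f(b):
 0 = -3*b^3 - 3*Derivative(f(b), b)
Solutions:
 f(b) = C1 - b^4/4


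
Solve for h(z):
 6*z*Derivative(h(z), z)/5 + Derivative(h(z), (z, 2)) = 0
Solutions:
 h(z) = C1 + C2*erf(sqrt(15)*z/5)


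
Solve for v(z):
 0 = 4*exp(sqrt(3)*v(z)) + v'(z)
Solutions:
 v(z) = sqrt(3)*(2*log(1/(C1 + 4*z)) - log(3))/6


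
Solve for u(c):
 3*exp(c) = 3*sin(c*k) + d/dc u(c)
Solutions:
 u(c) = C1 + 3*exp(c) + 3*cos(c*k)/k


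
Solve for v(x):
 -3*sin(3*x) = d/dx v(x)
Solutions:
 v(x) = C1 + cos(3*x)


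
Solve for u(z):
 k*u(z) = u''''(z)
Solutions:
 u(z) = C1*exp(-k^(1/4)*z) + C2*exp(k^(1/4)*z) + C3*exp(-I*k^(1/4)*z) + C4*exp(I*k^(1/4)*z)


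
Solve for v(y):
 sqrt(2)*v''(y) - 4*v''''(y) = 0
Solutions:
 v(y) = C1 + C2*y + C3*exp(-2^(1/4)*y/2) + C4*exp(2^(1/4)*y/2)


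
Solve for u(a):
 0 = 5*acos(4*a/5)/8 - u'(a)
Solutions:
 u(a) = C1 + 5*a*acos(4*a/5)/8 - 5*sqrt(25 - 16*a^2)/32


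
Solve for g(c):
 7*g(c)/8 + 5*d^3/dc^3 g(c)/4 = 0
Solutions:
 g(c) = C3*exp(-10^(2/3)*7^(1/3)*c/10) + (C1*sin(10^(2/3)*sqrt(3)*7^(1/3)*c/20) + C2*cos(10^(2/3)*sqrt(3)*7^(1/3)*c/20))*exp(10^(2/3)*7^(1/3)*c/20)


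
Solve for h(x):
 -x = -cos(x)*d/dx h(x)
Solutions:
 h(x) = C1 + Integral(x/cos(x), x)


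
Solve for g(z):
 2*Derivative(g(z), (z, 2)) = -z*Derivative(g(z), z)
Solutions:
 g(z) = C1 + C2*erf(z/2)


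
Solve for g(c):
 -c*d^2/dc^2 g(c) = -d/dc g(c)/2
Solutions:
 g(c) = C1 + C2*c^(3/2)


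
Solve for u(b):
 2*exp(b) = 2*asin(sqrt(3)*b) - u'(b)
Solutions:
 u(b) = C1 + 2*b*asin(sqrt(3)*b) + 2*sqrt(3)*sqrt(1 - 3*b^2)/3 - 2*exp(b)


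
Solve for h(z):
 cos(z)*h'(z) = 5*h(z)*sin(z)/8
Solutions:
 h(z) = C1/cos(z)^(5/8)


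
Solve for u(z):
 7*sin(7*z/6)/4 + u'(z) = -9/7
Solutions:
 u(z) = C1 - 9*z/7 + 3*cos(7*z/6)/2


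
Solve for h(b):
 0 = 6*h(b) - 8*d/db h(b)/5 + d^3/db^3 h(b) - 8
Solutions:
 h(b) = C1*exp(3^(1/3)*b*(8*3^(1/3)/(sqrt(447945)/25 + 27)^(1/3) + 5*(sqrt(447945)/25 + 27)^(1/3))/30)*sin(sqrt(3)*b*(-5*(3*sqrt(447945)/25 + 81)^(1/3) + 24/(3*sqrt(447945)/25 + 81)^(1/3))/30) + C2*exp(3^(1/3)*b*(8*3^(1/3)/(sqrt(447945)/25 + 27)^(1/3) + 5*(sqrt(447945)/25 + 27)^(1/3))/30)*cos(sqrt(3)*b*(-5*(3*sqrt(447945)/25 + 81)^(1/3) + 24/(3*sqrt(447945)/25 + 81)^(1/3))/30) + C3*exp(-3^(1/3)*b*(8*3^(1/3)/(sqrt(447945)/25 + 27)^(1/3) + 5*(sqrt(447945)/25 + 27)^(1/3))/15) + 4/3


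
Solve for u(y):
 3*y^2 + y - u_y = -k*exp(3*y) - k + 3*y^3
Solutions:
 u(y) = C1 + k*y + k*exp(3*y)/3 - 3*y^4/4 + y^3 + y^2/2


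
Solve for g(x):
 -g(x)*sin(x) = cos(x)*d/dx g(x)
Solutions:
 g(x) = C1*cos(x)


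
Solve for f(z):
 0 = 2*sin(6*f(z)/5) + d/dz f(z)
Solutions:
 2*z + 5*log(cos(6*f(z)/5) - 1)/12 - 5*log(cos(6*f(z)/5) + 1)/12 = C1


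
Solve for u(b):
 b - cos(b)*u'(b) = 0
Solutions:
 u(b) = C1 + Integral(b/cos(b), b)


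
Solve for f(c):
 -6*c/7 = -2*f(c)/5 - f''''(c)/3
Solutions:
 f(c) = 15*c/7 + (C1*sin(10^(3/4)*3^(1/4)*c/10) + C2*cos(10^(3/4)*3^(1/4)*c/10))*exp(-10^(3/4)*3^(1/4)*c/10) + (C3*sin(10^(3/4)*3^(1/4)*c/10) + C4*cos(10^(3/4)*3^(1/4)*c/10))*exp(10^(3/4)*3^(1/4)*c/10)


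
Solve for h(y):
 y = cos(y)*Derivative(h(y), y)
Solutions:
 h(y) = C1 + Integral(y/cos(y), y)


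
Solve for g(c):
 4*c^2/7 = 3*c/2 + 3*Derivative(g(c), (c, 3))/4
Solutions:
 g(c) = C1 + C2*c + C3*c^2 + 4*c^5/315 - c^4/12


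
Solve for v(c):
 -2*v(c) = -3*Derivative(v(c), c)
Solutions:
 v(c) = C1*exp(2*c/3)


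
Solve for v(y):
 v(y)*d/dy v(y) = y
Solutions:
 v(y) = -sqrt(C1 + y^2)
 v(y) = sqrt(C1 + y^2)


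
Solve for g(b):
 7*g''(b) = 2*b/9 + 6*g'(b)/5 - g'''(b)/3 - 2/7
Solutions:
 g(b) = C1 + C2*exp(3*b*(-35 + sqrt(1265))/10) + C3*exp(-3*b*(35 + sqrt(1265))/10) - 5*b^2/54 - 955*b/1134


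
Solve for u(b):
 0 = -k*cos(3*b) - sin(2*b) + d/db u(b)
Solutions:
 u(b) = C1 + k*sin(3*b)/3 - cos(2*b)/2


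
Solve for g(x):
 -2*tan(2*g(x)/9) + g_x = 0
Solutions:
 g(x) = -9*asin(C1*exp(4*x/9))/2 + 9*pi/2
 g(x) = 9*asin(C1*exp(4*x/9))/2


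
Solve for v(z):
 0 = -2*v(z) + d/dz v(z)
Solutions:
 v(z) = C1*exp(2*z)


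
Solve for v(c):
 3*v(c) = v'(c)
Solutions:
 v(c) = C1*exp(3*c)


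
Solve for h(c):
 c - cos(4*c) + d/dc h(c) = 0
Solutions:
 h(c) = C1 - c^2/2 + sin(4*c)/4


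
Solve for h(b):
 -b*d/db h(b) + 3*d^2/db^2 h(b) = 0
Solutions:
 h(b) = C1 + C2*erfi(sqrt(6)*b/6)


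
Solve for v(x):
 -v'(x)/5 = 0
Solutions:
 v(x) = C1


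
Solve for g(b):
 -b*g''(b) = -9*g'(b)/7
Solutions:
 g(b) = C1 + C2*b^(16/7)


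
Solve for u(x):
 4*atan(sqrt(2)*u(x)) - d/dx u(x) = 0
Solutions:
 Integral(1/atan(sqrt(2)*_y), (_y, u(x))) = C1 + 4*x


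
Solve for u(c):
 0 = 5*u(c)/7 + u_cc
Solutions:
 u(c) = C1*sin(sqrt(35)*c/7) + C2*cos(sqrt(35)*c/7)


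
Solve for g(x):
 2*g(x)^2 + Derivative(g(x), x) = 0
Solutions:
 g(x) = 1/(C1 + 2*x)


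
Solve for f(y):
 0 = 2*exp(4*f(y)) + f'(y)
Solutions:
 f(y) = log(-I*(1/(C1 + 8*y))^(1/4))
 f(y) = log(I*(1/(C1 + 8*y))^(1/4))
 f(y) = log(-(1/(C1 + 8*y))^(1/4))
 f(y) = log(1/(C1 + 8*y))/4


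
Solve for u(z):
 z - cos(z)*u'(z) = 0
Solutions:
 u(z) = C1 + Integral(z/cos(z), z)


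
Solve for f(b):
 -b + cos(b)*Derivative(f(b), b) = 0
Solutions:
 f(b) = C1 + Integral(b/cos(b), b)


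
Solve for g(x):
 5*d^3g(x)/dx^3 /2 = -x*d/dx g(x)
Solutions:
 g(x) = C1 + Integral(C2*airyai(-2^(1/3)*5^(2/3)*x/5) + C3*airybi(-2^(1/3)*5^(2/3)*x/5), x)


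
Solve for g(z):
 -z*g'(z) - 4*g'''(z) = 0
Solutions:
 g(z) = C1 + Integral(C2*airyai(-2^(1/3)*z/2) + C3*airybi(-2^(1/3)*z/2), z)


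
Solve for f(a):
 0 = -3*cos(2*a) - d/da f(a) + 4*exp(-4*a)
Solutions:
 f(a) = C1 - 3*sin(2*a)/2 - exp(-4*a)


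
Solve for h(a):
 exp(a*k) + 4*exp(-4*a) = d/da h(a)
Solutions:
 h(a) = C1 - exp(-4*a) + exp(a*k)/k


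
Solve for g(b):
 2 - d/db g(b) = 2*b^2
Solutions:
 g(b) = C1 - 2*b^3/3 + 2*b


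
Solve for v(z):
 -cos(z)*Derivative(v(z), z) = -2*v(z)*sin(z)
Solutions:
 v(z) = C1/cos(z)^2


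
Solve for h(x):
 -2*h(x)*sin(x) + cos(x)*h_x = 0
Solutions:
 h(x) = C1/cos(x)^2


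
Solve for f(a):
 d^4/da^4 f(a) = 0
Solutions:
 f(a) = C1 + C2*a + C3*a^2 + C4*a^3


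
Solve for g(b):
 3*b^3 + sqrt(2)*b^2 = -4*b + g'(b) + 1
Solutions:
 g(b) = C1 + 3*b^4/4 + sqrt(2)*b^3/3 + 2*b^2 - b


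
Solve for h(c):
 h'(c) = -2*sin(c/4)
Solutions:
 h(c) = C1 + 8*cos(c/4)


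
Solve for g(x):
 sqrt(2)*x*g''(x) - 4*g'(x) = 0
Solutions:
 g(x) = C1 + C2*x^(1 + 2*sqrt(2))


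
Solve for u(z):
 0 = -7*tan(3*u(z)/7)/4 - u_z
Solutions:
 u(z) = -7*asin(C1*exp(-3*z/4))/3 + 7*pi/3
 u(z) = 7*asin(C1*exp(-3*z/4))/3


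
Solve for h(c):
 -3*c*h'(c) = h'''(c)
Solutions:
 h(c) = C1 + Integral(C2*airyai(-3^(1/3)*c) + C3*airybi(-3^(1/3)*c), c)


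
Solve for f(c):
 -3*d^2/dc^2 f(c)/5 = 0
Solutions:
 f(c) = C1 + C2*c


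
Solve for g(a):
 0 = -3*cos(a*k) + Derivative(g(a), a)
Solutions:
 g(a) = C1 + 3*sin(a*k)/k


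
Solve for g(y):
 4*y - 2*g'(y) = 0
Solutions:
 g(y) = C1 + y^2


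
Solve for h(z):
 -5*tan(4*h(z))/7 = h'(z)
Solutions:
 h(z) = -asin(C1*exp(-20*z/7))/4 + pi/4
 h(z) = asin(C1*exp(-20*z/7))/4


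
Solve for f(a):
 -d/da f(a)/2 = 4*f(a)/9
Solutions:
 f(a) = C1*exp(-8*a/9)


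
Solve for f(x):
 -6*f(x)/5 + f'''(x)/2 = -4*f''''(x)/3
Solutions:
 f(x) = C1*exp(x*(-15 + sqrt(5)*sqrt(-2048*30^(2/3)/(-135 + 11*sqrt(65145))^(1/3) + 45 + 32*30^(1/3)*(-135 + 11*sqrt(65145))^(1/3)))/160)*sin(sqrt(10)*x*sqrt(-1024*30^(2/3)/(-135 + 11*sqrt(65145))^(1/3) - 45 + 16*30^(1/3)*(-135 + 11*sqrt(65145))^(1/3) + 135*sqrt(5)/sqrt(-2048*30^(2/3)/(-135 + 11*sqrt(65145))^(1/3) + 45 + 32*30^(1/3)*(-135 + 11*sqrt(65145))^(1/3)))/160) + C2*exp(x*(-15 + sqrt(5)*sqrt(-2048*30^(2/3)/(-135 + 11*sqrt(65145))^(1/3) + 45 + 32*30^(1/3)*(-135 + 11*sqrt(65145))^(1/3)))/160)*cos(sqrt(10)*x*sqrt(-1024*30^(2/3)/(-135 + 11*sqrt(65145))^(1/3) - 45 + 16*30^(1/3)*(-135 + 11*sqrt(65145))^(1/3) + 135*sqrt(5)/sqrt(-2048*30^(2/3)/(-135 + 11*sqrt(65145))^(1/3) + 45 + 32*30^(1/3)*(-135 + 11*sqrt(65145))^(1/3)))/160) + C3*exp(x*(-15 - sqrt(5)*sqrt(-2048*30^(2/3)/(-135 + 11*sqrt(65145))^(1/3) + 45 + 32*30^(1/3)*(-135 + 11*sqrt(65145))^(1/3)) + sqrt(10)*sqrt(-16*30^(1/3)*(-135 + 11*sqrt(65145))^(1/3) + 45 + 1024*30^(2/3)/(-135 + 11*sqrt(65145))^(1/3) + 135*sqrt(5)/sqrt(-2048*30^(2/3)/(-135 + 11*sqrt(65145))^(1/3) + 45 + 32*30^(1/3)*(-135 + 11*sqrt(65145))^(1/3))))/160) + C4*exp(-x*(sqrt(5)*sqrt(-2048*30^(2/3)/(-135 + 11*sqrt(65145))^(1/3) + 45 + 32*30^(1/3)*(-135 + 11*sqrt(65145))^(1/3)) + 15 + sqrt(10)*sqrt(-16*30^(1/3)*(-135 + 11*sqrt(65145))^(1/3) + 45 + 1024*30^(2/3)/(-135 + 11*sqrt(65145))^(1/3) + 135*sqrt(5)/sqrt(-2048*30^(2/3)/(-135 + 11*sqrt(65145))^(1/3) + 45 + 32*30^(1/3)*(-135 + 11*sqrt(65145))^(1/3))))/160)


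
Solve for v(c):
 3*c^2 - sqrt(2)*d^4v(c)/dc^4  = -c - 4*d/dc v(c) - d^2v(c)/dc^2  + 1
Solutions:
 v(c) = C1 + C2*exp(-c*(sqrt(2)/(sqrt(2 - sqrt(2)/108) + sqrt(2))^(1/3) + 6*(sqrt(2 - sqrt(2)/108) + sqrt(2))^(1/3))/12)*sin(c*(-sqrt(6)/(sqrt(2 - sqrt(2)/108) + sqrt(2))^(1/3) + 6*sqrt(3)*(sqrt(2 - sqrt(2)/108) + sqrt(2))^(1/3))/12) + C3*exp(-c*(sqrt(2)/(sqrt(2 - sqrt(2)/108) + sqrt(2))^(1/3) + 6*(sqrt(2 - sqrt(2)/108) + sqrt(2))^(1/3))/12)*cos(c*(-sqrt(6)/(sqrt(2 - sqrt(2)/108) + sqrt(2))^(1/3) + 6*sqrt(3)*(sqrt(2 - sqrt(2)/108) + sqrt(2))^(1/3))/12) + C4*exp(c*(sqrt(2)/(6*(sqrt(2 - sqrt(2)/108) + sqrt(2))^(1/3)) + (sqrt(2 - sqrt(2)/108) + sqrt(2))^(1/3))) - c^3/4 + c^2/16 + 7*c/32


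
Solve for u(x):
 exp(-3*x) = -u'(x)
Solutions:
 u(x) = C1 + exp(-3*x)/3


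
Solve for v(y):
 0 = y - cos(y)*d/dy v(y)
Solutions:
 v(y) = C1 + Integral(y/cos(y), y)


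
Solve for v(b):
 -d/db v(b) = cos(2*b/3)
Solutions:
 v(b) = C1 - 3*sin(2*b/3)/2


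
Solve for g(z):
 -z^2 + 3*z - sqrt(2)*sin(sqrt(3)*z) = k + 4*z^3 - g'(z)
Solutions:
 g(z) = C1 + k*z + z^4 + z^3/3 - 3*z^2/2 - sqrt(6)*cos(sqrt(3)*z)/3


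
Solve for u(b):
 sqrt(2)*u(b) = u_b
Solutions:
 u(b) = C1*exp(sqrt(2)*b)


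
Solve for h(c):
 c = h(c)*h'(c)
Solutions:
 h(c) = -sqrt(C1 + c^2)
 h(c) = sqrt(C1 + c^2)


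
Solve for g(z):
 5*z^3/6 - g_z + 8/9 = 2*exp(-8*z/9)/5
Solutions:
 g(z) = C1 + 5*z^4/24 + 8*z/9 + 9*exp(-8*z/9)/20


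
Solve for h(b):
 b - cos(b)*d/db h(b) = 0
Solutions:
 h(b) = C1 + Integral(b/cos(b), b)


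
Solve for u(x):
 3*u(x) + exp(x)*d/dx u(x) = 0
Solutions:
 u(x) = C1*exp(3*exp(-x))


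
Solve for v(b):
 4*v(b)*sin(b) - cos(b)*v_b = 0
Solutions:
 v(b) = C1/cos(b)^4


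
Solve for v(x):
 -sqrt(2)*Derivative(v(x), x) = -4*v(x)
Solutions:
 v(x) = C1*exp(2*sqrt(2)*x)


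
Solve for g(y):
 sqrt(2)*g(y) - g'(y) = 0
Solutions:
 g(y) = C1*exp(sqrt(2)*y)


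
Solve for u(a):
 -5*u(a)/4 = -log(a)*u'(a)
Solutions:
 u(a) = C1*exp(5*li(a)/4)


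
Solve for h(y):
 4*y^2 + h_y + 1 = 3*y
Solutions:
 h(y) = C1 - 4*y^3/3 + 3*y^2/2 - y


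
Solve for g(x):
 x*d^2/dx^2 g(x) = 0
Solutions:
 g(x) = C1 + C2*x


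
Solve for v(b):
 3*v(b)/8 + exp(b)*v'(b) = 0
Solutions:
 v(b) = C1*exp(3*exp(-b)/8)


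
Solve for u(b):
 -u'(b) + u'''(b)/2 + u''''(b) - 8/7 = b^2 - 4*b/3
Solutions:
 u(b) = C1 + C2*exp(-b*((6*sqrt(318) + 107)^(-1/3) + 2 + (6*sqrt(318) + 107)^(1/3))/12)*sin(sqrt(3)*b*(-(6*sqrt(318) + 107)^(1/3) + (6*sqrt(318) + 107)^(-1/3))/12) + C3*exp(-b*((6*sqrt(318) + 107)^(-1/3) + 2 + (6*sqrt(318) + 107)^(1/3))/12)*cos(sqrt(3)*b*(-(6*sqrt(318) + 107)^(1/3) + (6*sqrt(318) + 107)^(-1/3))/12) + C4*exp(b*(-1 + (6*sqrt(318) + 107)^(-1/3) + (6*sqrt(318) + 107)^(1/3))/6) - b^3/3 + 2*b^2/3 - 15*b/7


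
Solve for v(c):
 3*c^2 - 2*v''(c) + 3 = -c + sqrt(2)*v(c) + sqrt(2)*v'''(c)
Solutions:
 v(c) = C1*exp(c*(-2*sqrt(2) + 2/(2*sqrt(2) + 27/2 + sqrt(-32 + (4*sqrt(2) + 27)^2)/2)^(1/3) + (2*sqrt(2) + 27/2 + sqrt(-32 + (4*sqrt(2) + 27)^2)/2)^(1/3))/6)*sin(sqrt(3)*c*(-(2*sqrt(2) + 27/2 + sqrt(-32 + (4*sqrt(2) + 27)^2)/2)^(1/3) + 2/(2*sqrt(2) + 27/2 + sqrt(-32 + (4*sqrt(2) + 27)^2)/2)^(1/3))/6) + C2*exp(c*(-2*sqrt(2) + 2/(2*sqrt(2) + 27/2 + sqrt(-32 + (4*sqrt(2) + 27)^2)/2)^(1/3) + (2*sqrt(2) + 27/2 + sqrt(-32 + (4*sqrt(2) + 27)^2)/2)^(1/3))/6)*cos(sqrt(3)*c*(-(2*sqrt(2) + 27/2 + sqrt(-32 + (4*sqrt(2) + 27)^2)/2)^(1/3) + 2/(2*sqrt(2) + 27/2 + sqrt(-32 + (4*sqrt(2) + 27)^2)/2)^(1/3))/6) + C3*exp(-c*(2/(2*sqrt(2) + 27/2 + sqrt(-32 + (4*sqrt(2) + 27)^2)/2)^(1/3) + sqrt(2) + (2*sqrt(2) + 27/2 + sqrt(-32 + (4*sqrt(2) + 27)^2)/2)^(1/3))/3) + 3*sqrt(2)*c^2/2 + sqrt(2)*c/2 - 6 + 3*sqrt(2)/2


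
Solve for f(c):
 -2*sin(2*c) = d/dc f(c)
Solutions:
 f(c) = C1 + cos(2*c)


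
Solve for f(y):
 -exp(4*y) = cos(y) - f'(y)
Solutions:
 f(y) = C1 + exp(4*y)/4 + sin(y)


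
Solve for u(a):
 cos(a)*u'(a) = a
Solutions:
 u(a) = C1 + Integral(a/cos(a), a)


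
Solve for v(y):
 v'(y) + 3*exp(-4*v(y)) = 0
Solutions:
 v(y) = log(-I*(C1 - 12*y)^(1/4))
 v(y) = log(I*(C1 - 12*y)^(1/4))
 v(y) = log(-(C1 - 12*y)^(1/4))
 v(y) = log(C1 - 12*y)/4


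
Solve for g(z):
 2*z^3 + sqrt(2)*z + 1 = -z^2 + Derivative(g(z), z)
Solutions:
 g(z) = C1 + z^4/2 + z^3/3 + sqrt(2)*z^2/2 + z


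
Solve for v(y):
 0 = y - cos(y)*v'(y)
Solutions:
 v(y) = C1 + Integral(y/cos(y), y)


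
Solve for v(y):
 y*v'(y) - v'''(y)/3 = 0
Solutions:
 v(y) = C1 + Integral(C2*airyai(3^(1/3)*y) + C3*airybi(3^(1/3)*y), y)


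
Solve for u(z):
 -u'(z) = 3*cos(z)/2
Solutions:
 u(z) = C1 - 3*sin(z)/2


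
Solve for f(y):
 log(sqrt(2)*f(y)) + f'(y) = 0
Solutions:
 2*Integral(1/(2*log(_y) + log(2)), (_y, f(y))) = C1 - y


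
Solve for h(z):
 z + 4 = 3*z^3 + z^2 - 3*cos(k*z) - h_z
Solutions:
 h(z) = C1 + 3*z^4/4 + z^3/3 - z^2/2 - 4*z - 3*sin(k*z)/k


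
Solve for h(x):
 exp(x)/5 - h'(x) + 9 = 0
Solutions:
 h(x) = C1 + 9*x + exp(x)/5


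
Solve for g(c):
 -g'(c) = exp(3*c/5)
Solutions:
 g(c) = C1 - 5*exp(3*c/5)/3


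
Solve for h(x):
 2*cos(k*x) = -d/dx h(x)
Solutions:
 h(x) = C1 - 2*sin(k*x)/k


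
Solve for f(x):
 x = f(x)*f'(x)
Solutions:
 f(x) = -sqrt(C1 + x^2)
 f(x) = sqrt(C1 + x^2)


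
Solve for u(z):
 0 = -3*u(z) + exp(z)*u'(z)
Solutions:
 u(z) = C1*exp(-3*exp(-z))


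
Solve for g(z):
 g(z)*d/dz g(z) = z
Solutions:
 g(z) = -sqrt(C1 + z^2)
 g(z) = sqrt(C1 + z^2)


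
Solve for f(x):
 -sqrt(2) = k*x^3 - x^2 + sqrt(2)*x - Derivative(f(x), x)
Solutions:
 f(x) = C1 + k*x^4/4 - x^3/3 + sqrt(2)*x^2/2 + sqrt(2)*x


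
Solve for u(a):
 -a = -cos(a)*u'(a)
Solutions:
 u(a) = C1 + Integral(a/cos(a), a)


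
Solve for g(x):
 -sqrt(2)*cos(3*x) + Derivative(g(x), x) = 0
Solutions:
 g(x) = C1 + sqrt(2)*sin(3*x)/3


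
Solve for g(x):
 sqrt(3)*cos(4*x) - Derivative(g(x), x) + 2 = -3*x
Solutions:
 g(x) = C1 + 3*x^2/2 + 2*x + sqrt(3)*sin(4*x)/4


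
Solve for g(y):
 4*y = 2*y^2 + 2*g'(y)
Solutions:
 g(y) = C1 - y^3/3 + y^2


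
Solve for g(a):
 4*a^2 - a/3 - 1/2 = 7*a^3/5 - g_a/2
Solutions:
 g(a) = C1 + 7*a^4/10 - 8*a^3/3 + a^2/3 + a


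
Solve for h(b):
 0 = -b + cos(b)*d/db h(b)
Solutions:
 h(b) = C1 + Integral(b/cos(b), b)


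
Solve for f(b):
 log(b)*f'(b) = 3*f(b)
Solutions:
 f(b) = C1*exp(3*li(b))


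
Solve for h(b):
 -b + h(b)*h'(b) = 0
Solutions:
 h(b) = -sqrt(C1 + b^2)
 h(b) = sqrt(C1 + b^2)


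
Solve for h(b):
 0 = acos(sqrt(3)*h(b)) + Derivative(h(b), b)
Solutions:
 Integral(1/acos(sqrt(3)*_y), (_y, h(b))) = C1 - b


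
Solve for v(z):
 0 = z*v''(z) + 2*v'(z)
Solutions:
 v(z) = C1 + C2/z


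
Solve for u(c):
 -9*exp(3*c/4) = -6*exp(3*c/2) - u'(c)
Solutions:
 u(c) = C1 + 12*exp(3*c/4) - 4*exp(3*c/2)


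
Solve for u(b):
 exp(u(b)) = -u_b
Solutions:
 u(b) = log(1/(C1 + b))


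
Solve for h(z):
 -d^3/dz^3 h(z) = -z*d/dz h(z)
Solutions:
 h(z) = C1 + Integral(C2*airyai(z) + C3*airybi(z), z)


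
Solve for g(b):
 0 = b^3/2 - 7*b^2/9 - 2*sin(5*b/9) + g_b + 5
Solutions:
 g(b) = C1 - b^4/8 + 7*b^3/27 - 5*b - 18*cos(5*b/9)/5


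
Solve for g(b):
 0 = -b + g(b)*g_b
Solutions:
 g(b) = -sqrt(C1 + b^2)
 g(b) = sqrt(C1 + b^2)


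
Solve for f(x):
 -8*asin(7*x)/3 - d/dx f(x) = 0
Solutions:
 f(x) = C1 - 8*x*asin(7*x)/3 - 8*sqrt(1 - 49*x^2)/21


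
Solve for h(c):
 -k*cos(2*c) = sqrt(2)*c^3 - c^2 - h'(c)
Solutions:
 h(c) = C1 + sqrt(2)*c^4/4 - c^3/3 + k*sin(2*c)/2


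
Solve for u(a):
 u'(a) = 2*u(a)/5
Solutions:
 u(a) = C1*exp(2*a/5)


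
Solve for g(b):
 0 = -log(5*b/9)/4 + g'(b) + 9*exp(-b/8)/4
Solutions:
 g(b) = C1 + b*log(b)/4 + b*(-2*log(3) - 1 + log(5))/4 + 18*exp(-b/8)


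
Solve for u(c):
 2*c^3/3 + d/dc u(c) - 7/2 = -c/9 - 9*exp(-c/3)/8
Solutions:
 u(c) = C1 - c^4/6 - c^2/18 + 7*c/2 + 27*exp(-c/3)/8


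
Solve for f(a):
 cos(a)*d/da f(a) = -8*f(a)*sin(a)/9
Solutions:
 f(a) = C1*cos(a)^(8/9)


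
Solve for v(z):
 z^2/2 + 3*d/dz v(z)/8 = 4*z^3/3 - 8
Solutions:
 v(z) = C1 + 8*z^4/9 - 4*z^3/9 - 64*z/3


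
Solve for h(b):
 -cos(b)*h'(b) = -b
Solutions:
 h(b) = C1 + Integral(b/cos(b), b)


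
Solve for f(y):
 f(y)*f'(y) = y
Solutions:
 f(y) = -sqrt(C1 + y^2)
 f(y) = sqrt(C1 + y^2)


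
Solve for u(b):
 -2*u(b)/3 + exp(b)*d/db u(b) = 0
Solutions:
 u(b) = C1*exp(-2*exp(-b)/3)


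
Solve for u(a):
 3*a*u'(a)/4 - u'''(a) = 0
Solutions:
 u(a) = C1 + Integral(C2*airyai(6^(1/3)*a/2) + C3*airybi(6^(1/3)*a/2), a)


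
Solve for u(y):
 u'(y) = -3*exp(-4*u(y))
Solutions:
 u(y) = log(-I*(C1 - 12*y)^(1/4))
 u(y) = log(I*(C1 - 12*y)^(1/4))
 u(y) = log(-(C1 - 12*y)^(1/4))
 u(y) = log(C1 - 12*y)/4


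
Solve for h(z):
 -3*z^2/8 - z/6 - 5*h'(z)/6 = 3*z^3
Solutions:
 h(z) = C1 - 9*z^4/10 - 3*z^3/20 - z^2/10


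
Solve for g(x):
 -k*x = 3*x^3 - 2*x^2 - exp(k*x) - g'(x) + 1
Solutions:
 g(x) = C1 + k*x^2/2 + 3*x^4/4 - 2*x^3/3 + x - exp(k*x)/k


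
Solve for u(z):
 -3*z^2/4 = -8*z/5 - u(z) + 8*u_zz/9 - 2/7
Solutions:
 u(z) = C1*exp(-3*sqrt(2)*z/4) + C2*exp(3*sqrt(2)*z/4) + 3*z^2/4 - 8*z/5 + 22/21


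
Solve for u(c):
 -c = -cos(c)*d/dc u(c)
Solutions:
 u(c) = C1 + Integral(c/cos(c), c)


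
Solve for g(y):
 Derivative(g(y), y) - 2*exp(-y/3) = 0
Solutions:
 g(y) = C1 - 6*exp(-y/3)


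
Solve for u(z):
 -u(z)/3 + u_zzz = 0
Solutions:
 u(z) = C3*exp(3^(2/3)*z/3) + (C1*sin(3^(1/6)*z/2) + C2*cos(3^(1/6)*z/2))*exp(-3^(2/3)*z/6)


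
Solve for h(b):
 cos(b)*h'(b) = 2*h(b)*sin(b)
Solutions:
 h(b) = C1/cos(b)^2


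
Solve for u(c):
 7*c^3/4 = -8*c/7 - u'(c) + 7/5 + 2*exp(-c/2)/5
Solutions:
 u(c) = C1 - 7*c^4/16 - 4*c^2/7 + 7*c/5 - 4*exp(-c/2)/5


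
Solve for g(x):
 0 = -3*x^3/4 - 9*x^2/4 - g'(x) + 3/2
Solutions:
 g(x) = C1 - 3*x^4/16 - 3*x^3/4 + 3*x/2


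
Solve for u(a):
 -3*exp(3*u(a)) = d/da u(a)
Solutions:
 u(a) = log((-3^(2/3) - 3*3^(1/6)*I)*(1/(C1 + 3*a))^(1/3)/6)
 u(a) = log((-3^(2/3) + 3*3^(1/6)*I)*(1/(C1 + 3*a))^(1/3)/6)
 u(a) = log(1/(C1 + 9*a))/3


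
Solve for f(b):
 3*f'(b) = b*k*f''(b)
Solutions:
 f(b) = C1 + b^(((re(k) + 3)*re(k) + im(k)^2)/(re(k)^2 + im(k)^2))*(C2*sin(3*log(b)*Abs(im(k))/(re(k)^2 + im(k)^2)) + C3*cos(3*log(b)*im(k)/(re(k)^2 + im(k)^2)))


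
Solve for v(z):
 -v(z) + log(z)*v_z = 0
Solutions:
 v(z) = C1*exp(li(z))


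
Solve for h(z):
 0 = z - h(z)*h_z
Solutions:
 h(z) = -sqrt(C1 + z^2)
 h(z) = sqrt(C1 + z^2)


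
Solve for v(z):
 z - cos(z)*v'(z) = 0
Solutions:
 v(z) = C1 + Integral(z/cos(z), z)


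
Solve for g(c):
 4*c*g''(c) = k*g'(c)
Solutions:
 g(c) = C1 + c^(re(k)/4 + 1)*(C2*sin(log(c)*Abs(im(k))/4) + C3*cos(log(c)*im(k)/4))


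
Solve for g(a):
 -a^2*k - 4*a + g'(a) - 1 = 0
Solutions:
 g(a) = C1 + a^3*k/3 + 2*a^2 + a


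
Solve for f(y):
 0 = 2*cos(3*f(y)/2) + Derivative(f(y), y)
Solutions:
 f(y) = -2*asin((C1 + exp(6*y))/(C1 - exp(6*y)))/3 + 2*pi/3
 f(y) = 2*asin((C1 + exp(6*y))/(C1 - exp(6*y)))/3


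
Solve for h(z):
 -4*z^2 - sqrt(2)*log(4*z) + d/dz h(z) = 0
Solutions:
 h(z) = C1 + 4*z^3/3 + sqrt(2)*z*log(z) - sqrt(2)*z + 2*sqrt(2)*z*log(2)


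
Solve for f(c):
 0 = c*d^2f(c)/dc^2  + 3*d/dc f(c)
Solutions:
 f(c) = C1 + C2/c^2


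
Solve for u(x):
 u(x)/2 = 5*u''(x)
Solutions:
 u(x) = C1*exp(-sqrt(10)*x/10) + C2*exp(sqrt(10)*x/10)


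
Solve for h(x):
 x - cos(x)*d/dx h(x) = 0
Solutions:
 h(x) = C1 + Integral(x/cos(x), x)


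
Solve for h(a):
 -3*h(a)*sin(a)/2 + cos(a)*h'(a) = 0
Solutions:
 h(a) = C1/cos(a)^(3/2)


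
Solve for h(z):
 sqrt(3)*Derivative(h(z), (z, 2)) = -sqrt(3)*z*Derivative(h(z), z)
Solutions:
 h(z) = C1 + C2*erf(sqrt(2)*z/2)


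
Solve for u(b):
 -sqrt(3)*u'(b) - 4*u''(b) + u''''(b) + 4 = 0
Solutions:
 u(b) = C1 + C2*exp(-sqrt(3)*b) + C3*exp(b*(sqrt(3) + sqrt(7))/2) + C4*exp(b*(-sqrt(7) + sqrt(3))/2) + 4*sqrt(3)*b/3


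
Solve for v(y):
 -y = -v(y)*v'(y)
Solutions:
 v(y) = -sqrt(C1 + y^2)
 v(y) = sqrt(C1 + y^2)


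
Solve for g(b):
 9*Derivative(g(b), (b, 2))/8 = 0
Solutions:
 g(b) = C1 + C2*b


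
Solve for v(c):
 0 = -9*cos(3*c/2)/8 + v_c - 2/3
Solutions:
 v(c) = C1 + 2*c/3 + 3*sin(3*c/2)/4


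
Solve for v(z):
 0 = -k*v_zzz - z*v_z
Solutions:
 v(z) = C1 + Integral(C2*airyai(z*(-1/k)^(1/3)) + C3*airybi(z*(-1/k)^(1/3)), z)


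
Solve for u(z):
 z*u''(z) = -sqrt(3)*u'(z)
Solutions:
 u(z) = C1 + C2*z^(1 - sqrt(3))


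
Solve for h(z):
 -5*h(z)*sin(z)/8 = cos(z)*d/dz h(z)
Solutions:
 h(z) = C1*cos(z)^(5/8)


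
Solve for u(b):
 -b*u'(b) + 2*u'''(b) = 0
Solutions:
 u(b) = C1 + Integral(C2*airyai(2^(2/3)*b/2) + C3*airybi(2^(2/3)*b/2), b)


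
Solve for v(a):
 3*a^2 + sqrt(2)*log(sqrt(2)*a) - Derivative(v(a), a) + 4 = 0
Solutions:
 v(a) = C1 + a^3 + sqrt(2)*a*log(a) - sqrt(2)*a + sqrt(2)*a*log(2)/2 + 4*a


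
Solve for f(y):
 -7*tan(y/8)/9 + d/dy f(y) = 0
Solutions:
 f(y) = C1 - 56*log(cos(y/8))/9


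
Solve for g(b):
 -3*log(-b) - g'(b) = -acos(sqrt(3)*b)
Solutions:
 g(b) = C1 - 3*b*log(-b) + b*acos(sqrt(3)*b) + 3*b - sqrt(3)*sqrt(1 - 3*b^2)/3


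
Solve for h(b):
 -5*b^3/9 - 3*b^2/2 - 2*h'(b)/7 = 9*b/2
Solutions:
 h(b) = C1 - 35*b^4/72 - 7*b^3/4 - 63*b^2/8


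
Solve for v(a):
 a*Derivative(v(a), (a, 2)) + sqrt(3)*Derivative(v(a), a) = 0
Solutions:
 v(a) = C1 + C2*a^(1 - sqrt(3))


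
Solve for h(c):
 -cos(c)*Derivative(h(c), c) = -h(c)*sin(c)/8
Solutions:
 h(c) = C1/cos(c)^(1/8)


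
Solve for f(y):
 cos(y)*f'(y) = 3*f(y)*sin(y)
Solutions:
 f(y) = C1/cos(y)^3


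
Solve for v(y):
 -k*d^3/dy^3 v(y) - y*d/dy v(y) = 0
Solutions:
 v(y) = C1 + Integral(C2*airyai(y*(-1/k)^(1/3)) + C3*airybi(y*(-1/k)^(1/3)), y)


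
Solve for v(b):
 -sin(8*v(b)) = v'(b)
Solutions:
 v(b) = -acos((-C1 - exp(16*b))/(C1 - exp(16*b)))/8 + pi/4
 v(b) = acos((-C1 - exp(16*b))/(C1 - exp(16*b)))/8


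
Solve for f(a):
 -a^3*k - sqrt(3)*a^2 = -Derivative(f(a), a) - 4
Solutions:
 f(a) = C1 + a^4*k/4 + sqrt(3)*a^3/3 - 4*a


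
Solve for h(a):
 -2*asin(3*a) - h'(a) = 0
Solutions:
 h(a) = C1 - 2*a*asin(3*a) - 2*sqrt(1 - 9*a^2)/3


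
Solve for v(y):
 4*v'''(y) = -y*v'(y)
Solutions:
 v(y) = C1 + Integral(C2*airyai(-2^(1/3)*y/2) + C3*airybi(-2^(1/3)*y/2), y)


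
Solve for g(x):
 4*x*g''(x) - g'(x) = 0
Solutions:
 g(x) = C1 + C2*x^(5/4)


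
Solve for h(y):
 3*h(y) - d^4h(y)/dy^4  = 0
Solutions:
 h(y) = C1*exp(-3^(1/4)*y) + C2*exp(3^(1/4)*y) + C3*sin(3^(1/4)*y) + C4*cos(3^(1/4)*y)


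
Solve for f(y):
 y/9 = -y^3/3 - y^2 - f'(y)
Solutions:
 f(y) = C1 - y^4/12 - y^3/3 - y^2/18


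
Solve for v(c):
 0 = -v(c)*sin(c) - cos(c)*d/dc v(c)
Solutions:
 v(c) = C1*cos(c)


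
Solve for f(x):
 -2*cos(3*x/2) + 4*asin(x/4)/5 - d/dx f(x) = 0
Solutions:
 f(x) = C1 + 4*x*asin(x/4)/5 + 4*sqrt(16 - x^2)/5 - 4*sin(3*x/2)/3


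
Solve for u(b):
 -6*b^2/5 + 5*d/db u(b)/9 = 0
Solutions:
 u(b) = C1 + 18*b^3/25


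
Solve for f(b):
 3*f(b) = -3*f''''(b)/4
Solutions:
 f(b) = (C1*sin(b) + C2*cos(b))*exp(-b) + (C3*sin(b) + C4*cos(b))*exp(b)


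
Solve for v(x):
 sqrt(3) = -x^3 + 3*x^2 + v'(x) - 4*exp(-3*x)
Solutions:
 v(x) = C1 + x^4/4 - x^3 + sqrt(3)*x - 4*exp(-3*x)/3


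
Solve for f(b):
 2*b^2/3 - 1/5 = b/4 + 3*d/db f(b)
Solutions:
 f(b) = C1 + 2*b^3/27 - b^2/24 - b/15


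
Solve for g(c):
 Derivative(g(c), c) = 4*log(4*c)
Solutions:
 g(c) = C1 + 4*c*log(c) - 4*c + c*log(256)


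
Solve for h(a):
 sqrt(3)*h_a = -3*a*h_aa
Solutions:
 h(a) = C1 + C2*a^(1 - sqrt(3)/3)


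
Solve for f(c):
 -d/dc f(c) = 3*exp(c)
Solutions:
 f(c) = C1 - 3*exp(c)


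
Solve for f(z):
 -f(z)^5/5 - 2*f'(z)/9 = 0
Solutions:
 f(z) = -5^(1/4)*(1/(C1 + 18*z))^(1/4)
 f(z) = 5^(1/4)*(1/(C1 + 18*z))^(1/4)
 f(z) = -5^(1/4)*I*(1/(C1 + 18*z))^(1/4)
 f(z) = 5^(1/4)*I*(1/(C1 + 18*z))^(1/4)


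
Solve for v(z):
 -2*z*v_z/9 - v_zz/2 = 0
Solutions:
 v(z) = C1 + C2*erf(sqrt(2)*z/3)
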